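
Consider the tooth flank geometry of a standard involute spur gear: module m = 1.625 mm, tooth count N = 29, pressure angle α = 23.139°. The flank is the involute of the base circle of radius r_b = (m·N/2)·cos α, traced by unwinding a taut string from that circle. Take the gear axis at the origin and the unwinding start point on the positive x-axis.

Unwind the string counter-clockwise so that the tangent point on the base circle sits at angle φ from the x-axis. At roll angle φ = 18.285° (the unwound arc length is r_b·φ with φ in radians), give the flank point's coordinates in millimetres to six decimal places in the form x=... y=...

pitch radius r_p = m·N/2 = 1.625·29/2 = 23.562500
base radius r_b = r_p·cos α = 23.562500·cos 23.139° = 21.666997
roll angle φ = 18.285° = 0.31913345 rad
x = r_b·(cos φ + φ·sin φ) = 21.666997·(0.94950765 + 0.31913345·0.31374389) = 22.742412
y = r_b·(sin φ − φ·cos φ) = 21.666997·(0.31374389 − 0.31913345·0.94950765) = 0.232362

x=22.742412 y=0.232362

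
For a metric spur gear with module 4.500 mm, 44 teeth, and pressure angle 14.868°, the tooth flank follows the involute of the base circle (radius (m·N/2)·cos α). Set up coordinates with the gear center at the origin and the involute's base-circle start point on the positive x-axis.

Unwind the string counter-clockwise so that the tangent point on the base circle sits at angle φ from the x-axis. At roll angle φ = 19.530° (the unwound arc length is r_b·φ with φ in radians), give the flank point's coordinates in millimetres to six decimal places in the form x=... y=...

x=101.083733 y=1.248559

pitch radius r_p = m·N/2 = 4.500·44/2 = 99.000000
base radius r_b = r_p·cos α = 99.000000·cos 14.868° = 95.685434
roll angle φ = 19.530° = 0.34086280 rad
x = r_b·(cos φ + φ·sin φ) = 95.685434·(0.94246658 + 0.34086280·0.33430038) = 101.083733
y = r_b·(sin φ − φ·cos φ) = 95.685434·(0.33430038 − 0.34086280·0.94246658) = 1.248559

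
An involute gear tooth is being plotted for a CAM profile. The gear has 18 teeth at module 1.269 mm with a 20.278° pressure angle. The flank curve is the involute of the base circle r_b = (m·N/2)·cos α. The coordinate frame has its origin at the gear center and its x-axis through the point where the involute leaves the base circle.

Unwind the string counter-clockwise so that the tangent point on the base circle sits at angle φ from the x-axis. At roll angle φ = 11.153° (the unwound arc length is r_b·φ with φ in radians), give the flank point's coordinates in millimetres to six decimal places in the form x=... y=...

pitch radius r_p = m·N/2 = 1.269·18/2 = 11.421000
base radius r_b = r_p·cos α = 11.421000·cos 20.278° = 10.713150
roll angle φ = 11.153° = 0.19465657 rad
x = r_b·(cos φ + φ·sin φ) = 10.713150·(0.98111416 + 0.19465657·0.19342960) = 10.914199
y = r_b·(sin φ − φ·cos φ) = 10.713150·(0.19342960 − 0.19465657·0.98111416) = 0.026240

x=10.914199 y=0.026240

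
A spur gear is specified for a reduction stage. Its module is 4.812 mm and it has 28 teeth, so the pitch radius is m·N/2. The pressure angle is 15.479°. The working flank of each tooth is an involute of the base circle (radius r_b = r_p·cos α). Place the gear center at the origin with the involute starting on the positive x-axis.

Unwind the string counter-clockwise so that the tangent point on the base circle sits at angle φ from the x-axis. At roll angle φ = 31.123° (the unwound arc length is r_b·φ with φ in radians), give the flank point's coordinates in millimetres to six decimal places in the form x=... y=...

x=73.807846 y=3.367398

pitch radius r_p = m·N/2 = 4.812·28/2 = 67.368000
base radius r_b = r_p·cos α = 67.368000·cos 15.479° = 64.924451
roll angle φ = 31.123° = 0.54319882 rad
x = r_b·(cos φ + φ·sin φ) = 64.924451·(0.85605967 + 0.54319882·0.51687701) = 73.807846
y = r_b·(sin φ − φ·cos φ) = 64.924451·(0.51687701 − 0.54319882·0.85605967) = 3.367398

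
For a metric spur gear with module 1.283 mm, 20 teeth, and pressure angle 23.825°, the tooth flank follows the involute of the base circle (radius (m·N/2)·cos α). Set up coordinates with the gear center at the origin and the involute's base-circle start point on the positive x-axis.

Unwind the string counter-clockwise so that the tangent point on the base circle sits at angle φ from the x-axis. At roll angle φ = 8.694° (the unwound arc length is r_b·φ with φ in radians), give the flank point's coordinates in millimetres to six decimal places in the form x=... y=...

x=11.871012 y=0.013637

pitch radius r_p = m·N/2 = 1.283·20/2 = 12.830000
base radius r_b = r_p·cos α = 12.830000·cos 23.825° = 11.736672
roll angle φ = 8.694° = 0.15173893 rad
x = r_b·(cos φ + φ·sin φ) = 11.736672·(0.98850972 + 0.15173893·0.15115730) = 11.871012
y = r_b·(sin φ − φ·cos φ) = 11.736672·(0.15115730 − 0.15173893·0.98850972) = 0.013637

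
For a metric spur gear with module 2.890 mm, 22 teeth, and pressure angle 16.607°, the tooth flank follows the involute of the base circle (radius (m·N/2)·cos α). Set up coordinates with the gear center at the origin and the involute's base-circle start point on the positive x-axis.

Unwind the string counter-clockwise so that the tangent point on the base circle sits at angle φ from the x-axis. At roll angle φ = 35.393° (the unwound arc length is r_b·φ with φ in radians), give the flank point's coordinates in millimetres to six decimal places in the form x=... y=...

pitch radius r_p = m·N/2 = 2.890·22/2 = 31.790000
base radius r_b = r_p·cos α = 31.790000·cos 16.607° = 30.463965
roll angle φ = 35.393° = 0.61772438 rad
x = r_b·(cos φ + φ·sin φ) = 30.463965·(0.81519856 + 0.61772438·0.57918158) = 35.733413
y = r_b·(sin φ − φ·cos φ) = 30.463965·(0.57918158 − 0.61772438·0.81519856) = 2.303489

x=35.733413 y=2.303489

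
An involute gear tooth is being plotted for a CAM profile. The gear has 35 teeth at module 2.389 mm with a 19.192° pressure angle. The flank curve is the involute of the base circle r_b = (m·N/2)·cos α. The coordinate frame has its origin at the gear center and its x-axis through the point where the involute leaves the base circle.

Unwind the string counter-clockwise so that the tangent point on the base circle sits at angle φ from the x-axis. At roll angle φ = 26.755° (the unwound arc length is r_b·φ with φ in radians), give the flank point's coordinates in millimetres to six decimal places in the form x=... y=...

x=43.556911 y=1.311132

pitch radius r_p = m·N/2 = 2.389·35/2 = 41.807500
base radius r_b = r_p·cos α = 41.807500·cos 19.192° = 39.483934
roll angle φ = 26.755° = 0.46696284 rad
x = r_b·(cos φ + φ·sin φ) = 39.483934·(0.89293966 + 0.46696284·0.45017637) = 43.556911
y = r_b·(sin φ − φ·cos φ) = 39.483934·(0.45017637 − 0.46696284·0.89293966) = 1.311132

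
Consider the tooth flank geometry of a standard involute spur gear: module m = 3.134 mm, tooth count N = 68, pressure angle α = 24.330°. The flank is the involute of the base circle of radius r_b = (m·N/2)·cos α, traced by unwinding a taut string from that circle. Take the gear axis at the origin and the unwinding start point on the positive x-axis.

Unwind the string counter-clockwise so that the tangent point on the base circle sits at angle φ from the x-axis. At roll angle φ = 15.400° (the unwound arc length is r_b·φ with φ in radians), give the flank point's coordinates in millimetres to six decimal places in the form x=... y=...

x=100.536558 y=0.623904

pitch radius r_p = m·N/2 = 3.134·68/2 = 106.556000
base radius r_b = r_p·cos α = 106.556000·cos 24.330° = 97.092515
roll angle φ = 15.400° = 0.26878070 rad
x = r_b·(cos φ + φ·sin φ) = 97.092515·(0.96409540 + 0.26878070·0.26555612) = 100.536558
y = r_b·(sin φ − φ·cos φ) = 97.092515·(0.26555612 − 0.26878070·0.96409540) = 0.623904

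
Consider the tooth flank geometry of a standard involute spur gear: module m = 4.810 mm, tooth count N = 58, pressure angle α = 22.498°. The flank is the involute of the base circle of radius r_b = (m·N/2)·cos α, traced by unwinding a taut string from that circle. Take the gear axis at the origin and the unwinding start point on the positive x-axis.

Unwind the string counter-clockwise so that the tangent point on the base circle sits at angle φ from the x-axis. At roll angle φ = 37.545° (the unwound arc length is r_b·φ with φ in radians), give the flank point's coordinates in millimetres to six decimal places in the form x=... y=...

x=153.642685 y=11.576240

pitch radius r_p = m·N/2 = 4.810·58/2 = 139.490000
base radius r_b = r_p·cos α = 139.490000·cos 22.498° = 128.873819
roll angle φ = 37.545° = 0.65528387 rad
x = r_b·(cos φ + φ·sin φ) = 128.873819·(0.79287498 + 0.65528387·0.60938434) = 153.642685
y = r_b·(sin φ − φ·cos φ) = 128.873819·(0.60938434 − 0.65528387·0.79287498) = 11.576240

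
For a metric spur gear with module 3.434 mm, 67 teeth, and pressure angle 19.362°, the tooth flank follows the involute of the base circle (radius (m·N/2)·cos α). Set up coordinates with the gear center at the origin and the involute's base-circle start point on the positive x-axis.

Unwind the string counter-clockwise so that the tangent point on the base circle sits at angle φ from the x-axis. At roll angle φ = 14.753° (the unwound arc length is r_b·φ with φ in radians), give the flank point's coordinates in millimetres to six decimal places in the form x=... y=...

pitch radius r_p = m·N/2 = 3.434·67/2 = 115.039000
base radius r_b = r_p·cos α = 115.039000·cos 19.362° = 108.532710
roll angle φ = 14.753° = 0.25748842 rad
x = r_b·(cos φ + φ·sin φ) = 108.532710·(0.96703261 + 0.25748842·0.25465258) = 112.071170
y = r_b·(sin φ − φ·cos φ) = 108.532710·(0.25465258 − 0.25748842·0.96703261) = 0.613522

x=112.071170 y=0.613522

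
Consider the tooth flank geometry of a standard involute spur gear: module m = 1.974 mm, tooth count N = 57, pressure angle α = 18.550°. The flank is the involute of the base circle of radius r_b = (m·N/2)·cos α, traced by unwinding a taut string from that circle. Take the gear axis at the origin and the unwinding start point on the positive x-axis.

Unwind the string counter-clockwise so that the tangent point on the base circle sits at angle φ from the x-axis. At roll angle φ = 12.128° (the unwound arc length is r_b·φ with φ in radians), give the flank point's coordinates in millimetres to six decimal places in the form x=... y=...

x=54.517672 y=0.167862

pitch radius r_p = m·N/2 = 1.974·57/2 = 56.259000
base radius r_b = r_p·cos α = 56.259000·cos 18.550° = 53.336142
roll angle φ = 12.128° = 0.21167353 rad
x = r_b·(cos φ + φ·sin φ) = 53.336142·(0.97768068 + 0.21167353·0.21009637) = 54.517672
y = r_b·(sin φ − φ·cos φ) = 53.336142·(0.21009637 − 0.21167353·0.97768068) = 0.167862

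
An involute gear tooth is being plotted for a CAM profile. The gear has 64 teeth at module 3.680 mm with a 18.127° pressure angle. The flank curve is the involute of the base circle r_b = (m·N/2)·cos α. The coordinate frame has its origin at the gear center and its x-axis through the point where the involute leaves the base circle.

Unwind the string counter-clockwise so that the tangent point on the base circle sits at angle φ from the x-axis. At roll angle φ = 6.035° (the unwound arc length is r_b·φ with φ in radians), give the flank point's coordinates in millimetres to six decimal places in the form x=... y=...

x=112.534584 y=0.043546

pitch radius r_p = m·N/2 = 3.680·64/2 = 117.760000
base radius r_b = r_p·cos α = 117.760000·cos 18.127° = 111.915480
roll angle φ = 6.035° = 0.10533062 rad
x = r_b·(cos φ + φ·sin φ) = 111.915480·(0.99445786 + 0.10533062·0.10513596) = 112.534584
y = r_b·(sin φ − φ·cos φ) = 111.915480·(0.10513596 − 0.10533062·0.99445786) = 0.043546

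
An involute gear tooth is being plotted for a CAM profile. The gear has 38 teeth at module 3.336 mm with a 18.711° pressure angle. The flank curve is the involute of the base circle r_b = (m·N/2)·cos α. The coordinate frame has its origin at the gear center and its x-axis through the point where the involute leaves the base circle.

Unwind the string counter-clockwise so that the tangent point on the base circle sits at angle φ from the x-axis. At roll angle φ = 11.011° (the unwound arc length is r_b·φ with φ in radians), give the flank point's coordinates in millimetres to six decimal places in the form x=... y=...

x=61.132462 y=0.141509

pitch radius r_p = m·N/2 = 3.336·38/2 = 63.384000
base radius r_b = r_p·cos α = 63.384000·cos 18.711° = 60.034074
roll angle φ = 11.011° = 0.19217820 rad
x = r_b·(cos φ + φ·sin φ) = 60.034074·(0.98159053 + 0.19217820·0.19099745) = 61.132462
y = r_b·(sin φ − φ·cos φ) = 60.034074·(0.19099745 − 0.19217820·0.98159053) = 0.141509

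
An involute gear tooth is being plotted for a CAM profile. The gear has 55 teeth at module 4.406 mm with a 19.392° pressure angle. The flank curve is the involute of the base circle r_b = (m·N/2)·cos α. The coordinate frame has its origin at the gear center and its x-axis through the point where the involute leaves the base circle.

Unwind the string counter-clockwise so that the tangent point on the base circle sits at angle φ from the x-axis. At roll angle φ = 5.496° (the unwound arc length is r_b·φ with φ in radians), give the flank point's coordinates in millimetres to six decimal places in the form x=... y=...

pitch radius r_p = m·N/2 = 4.406·55/2 = 121.165000
base radius r_b = r_p·cos α = 121.165000·cos 19.392° = 114.291192
roll angle φ = 5.496° = 0.09592330 rad
x = r_b·(cos φ + φ·sin φ) = 114.291192·(0.99540289 + 0.09592330·0.09577626) = 114.815795
y = r_b·(sin φ − φ·cos φ) = 114.291192·(0.09577626 − 0.09592330·0.99540289) = 0.033594

x=114.815795 y=0.033594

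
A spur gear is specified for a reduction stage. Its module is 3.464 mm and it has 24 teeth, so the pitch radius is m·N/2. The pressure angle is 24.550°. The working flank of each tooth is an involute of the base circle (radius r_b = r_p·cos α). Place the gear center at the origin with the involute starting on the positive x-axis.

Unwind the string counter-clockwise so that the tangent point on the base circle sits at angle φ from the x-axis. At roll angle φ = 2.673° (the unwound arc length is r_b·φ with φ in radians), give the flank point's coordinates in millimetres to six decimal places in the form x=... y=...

pitch radius r_p = m·N/2 = 3.464·24/2 = 41.568000
base radius r_b = r_p·cos α = 41.568000·cos 24.550° = 37.810213
roll angle φ = 2.673° = 0.04665265 rad
x = r_b·(cos φ + φ·sin φ) = 37.810213·(0.99891196 + 0.04665265·0.04663573) = 37.851337
y = r_b·(sin φ − φ·cos φ) = 37.810213·(0.04663573 − 0.04665265·0.99891196) = 0.001279

x=37.851337 y=0.001279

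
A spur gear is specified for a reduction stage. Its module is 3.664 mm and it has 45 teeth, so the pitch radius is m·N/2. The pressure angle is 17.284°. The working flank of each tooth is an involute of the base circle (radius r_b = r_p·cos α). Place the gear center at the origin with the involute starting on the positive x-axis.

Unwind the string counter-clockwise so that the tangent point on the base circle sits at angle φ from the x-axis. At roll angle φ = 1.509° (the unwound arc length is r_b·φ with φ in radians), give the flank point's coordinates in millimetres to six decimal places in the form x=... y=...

x=78.744619 y=0.000479

pitch radius r_p = m·N/2 = 3.664·45/2 = 82.440000
base radius r_b = r_p·cos α = 82.440000·cos 17.284° = 78.717323
roll angle φ = 1.509° = 0.02633702 rad
x = r_b·(cos φ + φ·sin φ) = 78.717323·(0.99965320 + 0.02633702·0.02633397) = 78.744619
y = r_b·(sin φ − φ·cos φ) = 78.717323·(0.02633397 − 0.02633702·0.99965320) = 0.000479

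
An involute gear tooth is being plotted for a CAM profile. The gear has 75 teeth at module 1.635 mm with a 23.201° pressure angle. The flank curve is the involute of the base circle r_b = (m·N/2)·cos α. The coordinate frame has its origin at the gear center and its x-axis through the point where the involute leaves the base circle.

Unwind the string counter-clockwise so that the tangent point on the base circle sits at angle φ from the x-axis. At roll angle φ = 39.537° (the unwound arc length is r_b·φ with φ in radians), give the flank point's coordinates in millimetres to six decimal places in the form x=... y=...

pitch radius r_p = m·N/2 = 1.635·75/2 = 61.312500
base radius r_b = r_p·cos α = 61.312500·cos 23.201° = 56.354064
roll angle φ = 39.537° = 0.69005083 rad
x = r_b·(cos φ + φ·sin φ) = 56.354064·(0.77121366 + 0.69005083·0.63657638) = 68.215677
y = r_b·(sin φ − φ·cos φ) = 56.354064·(0.63657638 − 0.69005083·0.77121366) = 5.883351

x=68.215677 y=5.883351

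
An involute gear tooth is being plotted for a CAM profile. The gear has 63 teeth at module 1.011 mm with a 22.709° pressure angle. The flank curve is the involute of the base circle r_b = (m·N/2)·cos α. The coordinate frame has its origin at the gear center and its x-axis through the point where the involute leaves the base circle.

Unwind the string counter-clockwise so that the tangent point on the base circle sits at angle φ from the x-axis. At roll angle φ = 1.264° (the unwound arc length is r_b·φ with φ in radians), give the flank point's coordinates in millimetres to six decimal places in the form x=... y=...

pitch radius r_p = m·N/2 = 1.011·63/2 = 31.846500
base radius r_b = r_p·cos α = 31.846500·cos 22.709° = 29.377678
roll angle φ = 1.264° = 0.02206096 rad
x = r_b·(cos φ + φ·sin φ) = 29.377678·(0.99975667 + 0.02206096·0.02205917) = 29.384826
y = r_b·(sin φ − φ·cos φ) = 29.377678·(0.02205917 − 0.02206096·0.99975667) = 0.000105

x=29.384826 y=0.000105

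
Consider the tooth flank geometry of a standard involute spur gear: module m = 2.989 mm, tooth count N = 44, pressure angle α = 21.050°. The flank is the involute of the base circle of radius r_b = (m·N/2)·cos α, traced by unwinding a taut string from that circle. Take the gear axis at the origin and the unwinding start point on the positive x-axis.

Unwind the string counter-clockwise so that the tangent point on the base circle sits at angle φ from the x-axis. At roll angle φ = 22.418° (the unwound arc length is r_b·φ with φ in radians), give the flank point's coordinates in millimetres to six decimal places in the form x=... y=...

x=65.889097 y=1.206682

pitch radius r_p = m·N/2 = 2.989·44/2 = 65.758000
base radius r_b = r_p·cos α = 65.758000·cos 21.050° = 61.369793
roll angle φ = 22.418° = 0.39126791 rad
x = r_b·(cos φ + φ·sin φ) = 61.369793·(0.92442627 + 0.39126791·0.38136081) = 65.889097
y = r_b·(sin φ − φ·cos φ) = 61.369793·(0.38136081 − 0.39126791·0.92442627) = 1.206682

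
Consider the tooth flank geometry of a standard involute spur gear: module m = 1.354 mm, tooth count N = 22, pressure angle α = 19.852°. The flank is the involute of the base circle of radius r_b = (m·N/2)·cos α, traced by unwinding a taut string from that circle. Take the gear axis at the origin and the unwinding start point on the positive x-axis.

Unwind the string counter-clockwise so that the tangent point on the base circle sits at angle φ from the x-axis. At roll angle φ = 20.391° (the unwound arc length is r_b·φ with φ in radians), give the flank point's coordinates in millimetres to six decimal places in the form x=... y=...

x=14.868166 y=0.207835

pitch radius r_p = m·N/2 = 1.354·22/2 = 14.894000
base radius r_b = r_p·cos α = 14.894000·cos 19.852° = 14.008894
roll angle φ = 20.391° = 0.35589009 rad
x = r_b·(cos φ + φ·sin φ) = 14.008894·(0.93733673 + 0.35589009·0.34842482) = 14.868166
y = r_b·(sin φ − φ·cos φ) = 14.008894·(0.34842482 − 0.35589009·0.93733673) = 0.207835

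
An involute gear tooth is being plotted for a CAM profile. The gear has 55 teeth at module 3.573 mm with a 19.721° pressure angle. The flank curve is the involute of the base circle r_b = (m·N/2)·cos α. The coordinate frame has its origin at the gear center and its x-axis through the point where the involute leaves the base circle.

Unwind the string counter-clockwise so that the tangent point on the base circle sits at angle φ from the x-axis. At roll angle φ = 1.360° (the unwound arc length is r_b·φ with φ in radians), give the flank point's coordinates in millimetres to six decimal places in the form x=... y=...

pitch radius r_p = m·N/2 = 3.573·55/2 = 98.257500
base radius r_b = r_p·cos α = 98.257500·cos 19.721° = 92.494396
roll angle φ = 1.360° = 0.02373648 rad
x = r_b·(cos φ + φ·sin φ) = 92.494396·(0.99971830 + 0.02373648·0.02373425) = 92.520449
y = r_b·(sin φ − φ·cos φ) = 92.494396·(0.02373425 − 0.02373648·0.99971830) = 0.000412

x=92.520449 y=0.000412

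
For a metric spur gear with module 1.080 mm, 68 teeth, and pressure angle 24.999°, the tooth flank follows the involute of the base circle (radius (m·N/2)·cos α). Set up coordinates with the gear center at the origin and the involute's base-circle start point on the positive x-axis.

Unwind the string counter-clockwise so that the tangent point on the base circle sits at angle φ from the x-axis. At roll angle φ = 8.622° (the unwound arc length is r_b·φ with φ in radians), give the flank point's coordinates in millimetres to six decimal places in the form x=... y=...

x=33.654572 y=0.037717

pitch radius r_p = m·N/2 = 1.080·68/2 = 36.720000
base radius r_b = r_p·cos α = 36.720000·cos 24.999° = 33.279893
roll angle φ = 8.622° = 0.15048229 rad
x = r_b·(cos φ + φ·sin φ) = 33.279893·(0.98869889 + 0.15048229·0.14991499) = 33.654572
y = r_b·(sin φ − φ·cos φ) = 33.279893·(0.14991499 − 0.15048229·0.98869889) = 0.037717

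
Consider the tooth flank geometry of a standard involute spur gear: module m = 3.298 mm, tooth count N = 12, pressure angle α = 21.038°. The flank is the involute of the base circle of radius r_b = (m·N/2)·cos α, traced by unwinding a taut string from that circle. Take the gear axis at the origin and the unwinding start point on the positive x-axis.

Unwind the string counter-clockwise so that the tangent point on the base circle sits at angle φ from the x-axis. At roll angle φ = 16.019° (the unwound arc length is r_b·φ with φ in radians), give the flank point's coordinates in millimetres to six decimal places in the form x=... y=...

pitch radius r_p = m·N/2 = 3.298·12/2 = 19.788000
base radius r_b = r_p·cos α = 19.788000·cos 21.038° = 18.468982
roll angle φ = 16.019° = 0.27958429 rad
x = r_b·(cos φ + φ·sin φ) = 18.468982·(0.96117024 + 0.27958429·0.27595611) = 19.176773
y = r_b·(sin φ − φ·cos φ) = 18.468982·(0.27595611 − 0.27958429·0.96117024) = 0.133494

x=19.176773 y=0.133494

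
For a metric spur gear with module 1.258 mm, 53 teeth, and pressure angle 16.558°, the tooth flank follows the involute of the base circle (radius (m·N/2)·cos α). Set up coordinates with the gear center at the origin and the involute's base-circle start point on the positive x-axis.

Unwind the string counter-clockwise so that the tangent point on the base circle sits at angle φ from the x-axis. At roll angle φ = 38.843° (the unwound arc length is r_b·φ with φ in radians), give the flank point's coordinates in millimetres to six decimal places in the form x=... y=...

pitch radius r_p = m·N/2 = 1.258·53/2 = 33.337000
base radius r_b = r_p·cos α = 33.337000·cos 16.558° = 31.954573
roll angle φ = 38.843° = 0.67793824 rad
x = r_b·(cos φ + φ·sin φ) = 31.954573·(0.77886748 + 0.67793824·0.62718852) = 38.475305
y = r_b·(sin φ − φ·cos φ) = 31.954573·(0.62718852 − 0.67793824·0.77886748) = 3.168758

x=38.475305 y=3.168758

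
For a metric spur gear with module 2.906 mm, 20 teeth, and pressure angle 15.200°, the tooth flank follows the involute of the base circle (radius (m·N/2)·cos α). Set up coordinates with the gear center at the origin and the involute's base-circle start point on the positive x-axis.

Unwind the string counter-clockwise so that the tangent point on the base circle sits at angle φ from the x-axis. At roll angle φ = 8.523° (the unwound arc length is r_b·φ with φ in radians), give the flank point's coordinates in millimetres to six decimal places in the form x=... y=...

x=28.351935 y=0.030701

pitch radius r_p = m·N/2 = 2.906·20/2 = 29.060000
base radius r_b = r_p·cos α = 29.060000·cos 15.200° = 28.043379
roll angle φ = 8.523° = 0.14875441 rad
x = r_b·(cos φ + φ·sin φ) = 28.043379·(0.98895645 + 0.14875441·0.14820642) = 28.351935
y = r_b·(sin φ − φ·cos φ) = 28.043379·(0.14820642 − 0.14875441·0.98895645) = 0.030701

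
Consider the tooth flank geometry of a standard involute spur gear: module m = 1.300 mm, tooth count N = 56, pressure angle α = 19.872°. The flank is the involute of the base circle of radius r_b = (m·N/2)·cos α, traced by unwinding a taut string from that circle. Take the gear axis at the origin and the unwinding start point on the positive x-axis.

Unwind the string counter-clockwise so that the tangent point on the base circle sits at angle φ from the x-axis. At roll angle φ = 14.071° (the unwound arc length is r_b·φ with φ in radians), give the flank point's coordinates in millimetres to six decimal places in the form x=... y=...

x=35.249344 y=0.167998

pitch radius r_p = m·N/2 = 1.300·56/2 = 36.400000
base radius r_b = r_p·cos α = 36.400000·cos 19.872° = 34.232539
roll angle φ = 14.071° = 0.24558528 rad
x = r_b·(cos φ + φ·sin φ) = 34.232539·(0.96999520 + 0.24558528·0.24312408) = 35.249344
y = r_b·(sin φ − φ·cos φ) = 34.232539·(0.24312408 − 0.24558528·0.96999520) = 0.167998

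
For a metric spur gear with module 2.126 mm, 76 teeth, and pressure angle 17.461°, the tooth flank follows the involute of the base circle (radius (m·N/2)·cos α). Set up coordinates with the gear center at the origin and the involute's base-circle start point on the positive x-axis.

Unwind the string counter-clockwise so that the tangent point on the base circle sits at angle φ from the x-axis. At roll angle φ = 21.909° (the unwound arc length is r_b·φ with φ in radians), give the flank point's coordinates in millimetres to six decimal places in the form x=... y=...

pitch radius r_p = m·N/2 = 2.126·76/2 = 80.788000
base radius r_b = r_p·cos α = 80.788000·cos 17.461° = 77.065403
roll angle φ = 21.909° = 0.38238419 rad
x = r_b·(cos φ + φ·sin φ) = 77.065403·(0.92777765 + 0.38238419·0.37313352) = 82.495278
y = r_b·(sin φ − φ·cos φ) = 77.065403·(0.37313352 − 0.38238419·0.92777765) = 1.415385

x=82.495278 y=1.415385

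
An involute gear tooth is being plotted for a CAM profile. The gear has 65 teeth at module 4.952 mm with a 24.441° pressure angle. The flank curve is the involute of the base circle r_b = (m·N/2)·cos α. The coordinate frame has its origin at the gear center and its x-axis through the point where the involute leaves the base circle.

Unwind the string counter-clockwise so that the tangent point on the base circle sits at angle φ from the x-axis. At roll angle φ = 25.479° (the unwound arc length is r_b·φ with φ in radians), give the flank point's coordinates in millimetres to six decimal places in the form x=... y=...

x=160.296485 y=4.210520

pitch radius r_p = m·N/2 = 4.952·65/2 = 160.940000
base radius r_b = r_p·cos α = 160.940000·cos 24.441° = 146.517815
roll angle φ = 25.479° = 0.44469244 rad
x = r_b·(cos φ + φ·sin φ) = 146.517815·(0.90274301 + 0.44469244·0.43018025) = 160.296485
y = r_b·(sin φ − φ·cos φ) = 146.517815·(0.43018025 − 0.44469244·0.90274301) = 4.210520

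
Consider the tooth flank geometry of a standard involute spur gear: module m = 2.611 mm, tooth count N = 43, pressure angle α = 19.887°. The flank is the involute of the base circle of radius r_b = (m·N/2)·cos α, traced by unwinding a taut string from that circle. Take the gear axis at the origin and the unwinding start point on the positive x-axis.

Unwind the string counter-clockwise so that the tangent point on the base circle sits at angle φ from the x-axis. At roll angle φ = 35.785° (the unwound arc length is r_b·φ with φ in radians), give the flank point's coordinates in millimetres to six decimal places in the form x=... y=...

x=62.102298 y=4.122107

pitch radius r_p = m·N/2 = 2.611·43/2 = 56.136500
base radius r_b = r_p·cos α = 56.136500·cos 19.887° = 52.788818
roll angle φ = 35.785° = 0.62456607 rad
x = r_b·(cos φ + φ·sin φ) = 52.788818·(0.81121693 + 0.62456607·0.58474532) = 62.102298
y = r_b·(sin φ − φ·cos φ) = 52.788818·(0.58474532 − 0.62456607·0.81121693) = 4.122107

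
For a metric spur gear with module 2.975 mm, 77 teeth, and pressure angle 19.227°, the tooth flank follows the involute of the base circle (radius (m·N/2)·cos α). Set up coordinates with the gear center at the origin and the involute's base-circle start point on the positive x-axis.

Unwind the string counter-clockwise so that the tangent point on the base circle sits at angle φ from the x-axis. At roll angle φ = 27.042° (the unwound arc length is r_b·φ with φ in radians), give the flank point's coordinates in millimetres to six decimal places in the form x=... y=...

x=119.531669 y=3.706325

pitch radius r_p = m·N/2 = 2.975·77/2 = 114.537500
base radius r_b = r_p·cos α = 114.537500·cos 19.227° = 108.148746
roll angle φ = 27.042° = 0.47197194 rad
x = r_b·(cos φ + φ·sin φ) = 108.148746·(0.89067349 + 0.47197194·0.45464352) = 119.531669
y = r_b·(sin φ − φ·cos φ) = 108.148746·(0.45464352 − 0.47197194·0.89067349) = 3.706325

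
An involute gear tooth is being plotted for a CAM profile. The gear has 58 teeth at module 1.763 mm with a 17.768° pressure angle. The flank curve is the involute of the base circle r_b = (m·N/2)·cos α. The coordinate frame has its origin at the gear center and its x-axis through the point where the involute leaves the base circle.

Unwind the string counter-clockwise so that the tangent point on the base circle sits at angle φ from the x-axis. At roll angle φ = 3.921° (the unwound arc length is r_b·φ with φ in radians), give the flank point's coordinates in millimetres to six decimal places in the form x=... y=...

x=48.802117 y=0.005199

pitch radius r_p = m·N/2 = 1.763·58/2 = 51.127000
base radius r_b = r_p·cos α = 51.127000·cos 17.768° = 48.688241
roll angle φ = 3.921° = 0.06843436 rad
x = r_b·(cos φ + φ·sin φ) = 48.688241·(0.99765928 + 0.06843436·0.06838096) = 48.802117
y = r_b·(sin φ − φ·cos φ) = 48.688241·(0.06838096 − 0.06843436·0.99765928) = 0.005199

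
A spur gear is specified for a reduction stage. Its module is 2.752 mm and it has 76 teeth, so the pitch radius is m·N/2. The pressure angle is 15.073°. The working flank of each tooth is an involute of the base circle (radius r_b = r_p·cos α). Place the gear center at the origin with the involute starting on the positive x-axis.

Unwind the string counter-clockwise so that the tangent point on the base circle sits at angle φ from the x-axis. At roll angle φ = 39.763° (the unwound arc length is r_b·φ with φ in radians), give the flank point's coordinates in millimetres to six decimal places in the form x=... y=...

x=122.444563 y=10.717970

pitch radius r_p = m·N/2 = 2.752·76/2 = 104.576000
base radius r_b = r_p·cos α = 104.576000·cos 15.073° = 100.978092
roll angle φ = 39.763° = 0.69399527 rad
x = r_b·(cos φ + φ·sin φ) = 100.978092·(0.76869673 + 0.69399527·0.63961343) = 122.444563
y = r_b·(sin φ − φ·cos φ) = 100.978092·(0.63961343 − 0.69399527·0.76869673) = 10.717970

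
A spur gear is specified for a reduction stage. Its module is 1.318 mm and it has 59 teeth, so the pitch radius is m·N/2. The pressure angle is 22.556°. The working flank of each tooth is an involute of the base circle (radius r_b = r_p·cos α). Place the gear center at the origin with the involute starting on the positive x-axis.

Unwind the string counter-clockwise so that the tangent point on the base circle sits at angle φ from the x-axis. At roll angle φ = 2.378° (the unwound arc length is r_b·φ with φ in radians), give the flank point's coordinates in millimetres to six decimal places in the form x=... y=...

x=35.937713 y=0.000856

pitch radius r_p = m·N/2 = 1.318·59/2 = 38.881000
base radius r_b = r_p·cos α = 38.881000·cos 22.556° = 35.906800
roll angle φ = 2.378° = 0.04150393 rad
x = r_b·(cos φ + φ·sin φ) = 35.906800·(0.99913884 + 0.04150393·0.04149202) = 35.937713
y = r_b·(sin φ − φ·cos φ) = 35.906800·(0.04149202 − 0.04150393·0.99913884) = 0.000856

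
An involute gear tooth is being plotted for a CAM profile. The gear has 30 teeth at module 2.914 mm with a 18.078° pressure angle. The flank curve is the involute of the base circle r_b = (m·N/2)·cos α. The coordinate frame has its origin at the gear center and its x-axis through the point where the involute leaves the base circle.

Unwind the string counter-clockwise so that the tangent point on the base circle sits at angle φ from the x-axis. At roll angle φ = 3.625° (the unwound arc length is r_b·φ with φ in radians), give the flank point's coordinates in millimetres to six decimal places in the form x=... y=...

x=41.635335 y=0.003506

pitch radius r_p = m·N/2 = 2.914·30/2 = 43.710000
base radius r_b = r_p·cos α = 43.710000·cos 18.078° = 41.552254
roll angle φ = 3.625° = 0.06326819 rad
x = r_b·(cos φ + φ·sin φ) = 41.552254·(0.99799924 + 0.06326819·0.06322598) = 41.635335
y = r_b·(sin φ − φ·cos φ) = 41.552254·(0.06322598 − 0.06326819·0.99799924) = 0.003506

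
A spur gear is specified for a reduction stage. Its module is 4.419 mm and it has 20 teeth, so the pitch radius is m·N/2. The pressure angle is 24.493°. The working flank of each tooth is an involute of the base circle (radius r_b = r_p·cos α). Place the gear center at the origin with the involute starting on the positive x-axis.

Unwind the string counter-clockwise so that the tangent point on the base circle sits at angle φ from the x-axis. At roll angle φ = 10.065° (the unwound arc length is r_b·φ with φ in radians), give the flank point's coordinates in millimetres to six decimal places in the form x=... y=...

pitch radius r_p = m·N/2 = 4.419·20/2 = 44.190000
base radius r_b = r_p·cos α = 44.190000·cos 24.493° = 40.213427
roll angle φ = 10.065° = 0.17566739 rad
x = r_b·(cos φ + φ·sin φ) = 40.213427·(0.98461012 + 0.17566739·0.17476529) = 40.829122
y = r_b·(sin φ − φ·cos φ) = 40.213427·(0.17476529 − 0.17566739·0.98461012) = 0.072441

x=40.829122 y=0.072441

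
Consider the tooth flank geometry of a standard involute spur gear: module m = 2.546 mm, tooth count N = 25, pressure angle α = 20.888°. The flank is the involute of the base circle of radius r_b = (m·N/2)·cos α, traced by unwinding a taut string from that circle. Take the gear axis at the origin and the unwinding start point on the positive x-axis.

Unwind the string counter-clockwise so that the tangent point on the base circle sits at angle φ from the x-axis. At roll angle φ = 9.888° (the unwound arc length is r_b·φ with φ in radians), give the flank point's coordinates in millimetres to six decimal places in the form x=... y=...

pitch radius r_p = m·N/2 = 2.546·25/2 = 31.825000
base radius r_b = r_p·cos α = 31.825000·cos 20.888° = 29.733435
roll angle φ = 9.888° = 0.17257816 rad
x = r_b·(cos φ + φ·sin φ) = 29.733435·(0.98514531 + 0.17257816·0.17172278) = 30.172922
y = r_b·(sin φ − φ·cos φ) = 29.733435·(0.17172278 − 0.17257816·0.98514531) = 0.050791

x=30.172922 y=0.050791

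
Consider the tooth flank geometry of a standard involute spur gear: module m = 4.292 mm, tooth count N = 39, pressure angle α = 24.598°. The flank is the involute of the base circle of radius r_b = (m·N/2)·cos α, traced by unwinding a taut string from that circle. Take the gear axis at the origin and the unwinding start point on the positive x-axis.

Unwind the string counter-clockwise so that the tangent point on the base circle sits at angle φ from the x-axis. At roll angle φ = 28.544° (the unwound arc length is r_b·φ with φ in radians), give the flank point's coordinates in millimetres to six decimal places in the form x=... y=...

pitch radius r_p = m·N/2 = 4.292·39/2 = 83.694000
base radius r_b = r_p·cos α = 83.694000·cos 24.598° = 76.098823
roll angle φ = 28.544° = 0.49818678 rad
x = r_b·(cos φ + φ·sin φ) = 76.098823·(0.87845042 + 0.49818678·0.47783350) = 84.964393
y = r_b·(sin φ − φ·cos φ) = 76.098823·(0.47783350 − 0.49818678·0.87845042) = 3.059257

x=84.964393 y=3.059257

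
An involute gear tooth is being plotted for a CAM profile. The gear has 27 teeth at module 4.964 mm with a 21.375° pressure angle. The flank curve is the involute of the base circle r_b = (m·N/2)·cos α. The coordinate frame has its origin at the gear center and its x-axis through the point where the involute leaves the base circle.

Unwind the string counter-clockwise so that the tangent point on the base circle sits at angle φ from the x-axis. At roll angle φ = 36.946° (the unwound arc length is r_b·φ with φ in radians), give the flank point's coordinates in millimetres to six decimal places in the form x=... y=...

x=74.060638 y=5.348867

pitch radius r_p = m·N/2 = 4.964·27/2 = 67.014000
base radius r_b = r_p·cos α = 67.014000·cos 21.375° = 62.404438
roll angle φ = 36.946° = 0.64482935 rad
x = r_b·(cos φ + φ·sin φ) = 62.404438·(0.79920235 + 0.64482935·0.60106206) = 74.060638
y = r_b·(sin φ − φ·cos φ) = 62.404438·(0.60106206 − 0.64482935·0.79920235) = 5.348867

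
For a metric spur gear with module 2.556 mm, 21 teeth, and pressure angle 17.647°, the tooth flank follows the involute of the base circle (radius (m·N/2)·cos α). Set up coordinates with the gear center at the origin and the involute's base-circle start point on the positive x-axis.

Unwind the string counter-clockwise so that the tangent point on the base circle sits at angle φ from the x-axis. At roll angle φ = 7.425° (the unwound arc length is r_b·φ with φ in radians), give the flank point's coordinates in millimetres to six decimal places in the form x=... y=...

pitch radius r_p = m·N/2 = 2.556·21/2 = 26.838000
base radius r_b = r_p·cos α = 26.838000·cos 17.647° = 25.575066
roll angle φ = 7.425° = 0.12959070 rad
x = r_b·(cos φ + φ·sin φ) = 25.575066·(0.99161487 + 0.12959070·0.12922828) = 25.788916
y = r_b·(sin φ − φ·cos φ) = 25.575066·(0.12922828 − 0.12959070·0.99161487) = 0.018522

x=25.788916 y=0.018522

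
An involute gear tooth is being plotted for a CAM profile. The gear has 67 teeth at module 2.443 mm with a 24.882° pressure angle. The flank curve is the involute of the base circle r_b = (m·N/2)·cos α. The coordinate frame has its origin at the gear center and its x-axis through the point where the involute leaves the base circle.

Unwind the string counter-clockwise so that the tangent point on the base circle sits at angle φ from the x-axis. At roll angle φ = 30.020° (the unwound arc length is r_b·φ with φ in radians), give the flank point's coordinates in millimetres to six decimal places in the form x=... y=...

x=83.745704 y=3.462848

pitch radius r_p = m·N/2 = 2.443·67/2 = 81.840500
base radius r_b = r_p·cos α = 81.840500·cos 24.882° = 74.243757
roll angle φ = 30.020° = 0.52394784 rad
x = r_b·(cos φ + φ·sin φ) = 74.243757·(0.86585082 + 0.52394784·0.50030227) = 83.745704
y = r_b·(sin φ − φ·cos φ) = 74.243757·(0.50030227 − 0.52394784·0.86585082) = 3.462848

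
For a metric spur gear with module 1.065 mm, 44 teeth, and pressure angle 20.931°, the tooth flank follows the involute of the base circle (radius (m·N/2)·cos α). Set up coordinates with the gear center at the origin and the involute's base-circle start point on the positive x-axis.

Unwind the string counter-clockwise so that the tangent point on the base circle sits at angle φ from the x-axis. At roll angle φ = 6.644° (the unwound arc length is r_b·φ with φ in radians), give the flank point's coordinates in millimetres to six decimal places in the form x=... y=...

x=22.030524 y=0.011359

pitch radius r_p = m·N/2 = 1.065·44/2 = 23.430000
base radius r_b = r_p·cos α = 23.430000·cos 20.931° = 21.883885
roll angle φ = 6.644° = 0.11595968 rad
x = r_b·(cos φ + φ·sin φ) = 21.883885·(0.99328421 + 0.11595968·0.11569997) = 22.030524
y = r_b·(sin φ − φ·cos φ) = 21.883885·(0.11569997 − 0.11595968·0.99328421) = 0.011359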